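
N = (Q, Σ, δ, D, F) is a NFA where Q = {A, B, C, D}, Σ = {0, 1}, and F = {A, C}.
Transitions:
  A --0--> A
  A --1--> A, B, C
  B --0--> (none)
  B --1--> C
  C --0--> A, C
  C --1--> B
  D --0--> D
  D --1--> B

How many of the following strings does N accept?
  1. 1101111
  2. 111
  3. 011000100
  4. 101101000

1101111: accepted
111: rejected
011000100: accepted
101101000: rejected

2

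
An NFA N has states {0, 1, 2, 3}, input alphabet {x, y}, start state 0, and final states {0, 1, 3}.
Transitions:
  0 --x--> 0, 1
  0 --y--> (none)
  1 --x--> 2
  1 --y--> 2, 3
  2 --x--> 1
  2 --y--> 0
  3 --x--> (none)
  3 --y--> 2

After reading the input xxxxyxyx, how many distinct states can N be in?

1

Start: {0}
read x: {0, 1}
read x: {0, 1, 2}
read x: {0, 1, 2}
read x: {0, 1, 2}
read y: {0, 2, 3}
read x: {0, 1}
read y: {2, 3}
read x: {1}
Final reachable set {1} has 1 state.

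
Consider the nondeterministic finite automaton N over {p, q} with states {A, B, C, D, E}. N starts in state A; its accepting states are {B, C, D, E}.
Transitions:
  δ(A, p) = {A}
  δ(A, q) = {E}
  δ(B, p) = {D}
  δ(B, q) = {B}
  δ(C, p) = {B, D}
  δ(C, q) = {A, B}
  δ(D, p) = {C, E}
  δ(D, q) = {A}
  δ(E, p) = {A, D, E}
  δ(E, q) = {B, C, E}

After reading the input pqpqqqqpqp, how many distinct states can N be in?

Start: {A}
read p: {A}
read q: {E}
read p: {A, D, E}
read q: {A, B, C, E}
read q: {A, B, C, E}
read q: {A, B, C, E}
read q: {A, B, C, E}
read p: {A, B, D, E}
read q: {A, B, C, E}
read p: {A, B, D, E}
Final reachable set {A, B, D, E} has 4 states.

4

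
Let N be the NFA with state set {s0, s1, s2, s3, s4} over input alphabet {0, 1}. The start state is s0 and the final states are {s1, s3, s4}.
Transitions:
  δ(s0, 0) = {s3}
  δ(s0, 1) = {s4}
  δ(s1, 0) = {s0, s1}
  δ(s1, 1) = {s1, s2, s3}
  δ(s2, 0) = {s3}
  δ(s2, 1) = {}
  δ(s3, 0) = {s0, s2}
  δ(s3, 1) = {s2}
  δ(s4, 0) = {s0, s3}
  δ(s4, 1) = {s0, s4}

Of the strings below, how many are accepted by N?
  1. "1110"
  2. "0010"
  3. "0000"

"1110": accepted
"0010": accepted
"0000": rejected

2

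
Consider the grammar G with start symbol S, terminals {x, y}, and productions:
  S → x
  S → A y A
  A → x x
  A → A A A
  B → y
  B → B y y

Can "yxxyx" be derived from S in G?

no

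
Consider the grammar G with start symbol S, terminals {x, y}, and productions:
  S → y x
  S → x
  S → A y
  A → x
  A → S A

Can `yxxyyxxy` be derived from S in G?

yes

S ⇒ Ay ⇒ SAy ⇒ yxAy ⇒ yxSAy ⇒ yxAyAy ⇒ yxxyAy ⇒ yxxySAy ⇒ yxxyyxAy ⇒ yxxyyxxy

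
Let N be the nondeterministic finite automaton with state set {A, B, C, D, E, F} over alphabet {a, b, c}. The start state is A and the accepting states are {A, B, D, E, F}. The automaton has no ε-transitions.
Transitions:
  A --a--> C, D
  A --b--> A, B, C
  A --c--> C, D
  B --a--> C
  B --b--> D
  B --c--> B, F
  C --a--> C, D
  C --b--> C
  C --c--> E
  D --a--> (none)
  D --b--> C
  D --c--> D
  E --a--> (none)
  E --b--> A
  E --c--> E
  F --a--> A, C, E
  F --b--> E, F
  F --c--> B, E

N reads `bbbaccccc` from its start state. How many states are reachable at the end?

2

Start: {A}
read b: {A, B, C}
read b: {A, B, C, D}
read b: {A, B, C, D}
read a: {C, D}
read c: {D, E}
read c: {D, E}
read c: {D, E}
read c: {D, E}
read c: {D, E}
Final reachable set {D, E} has 2 states.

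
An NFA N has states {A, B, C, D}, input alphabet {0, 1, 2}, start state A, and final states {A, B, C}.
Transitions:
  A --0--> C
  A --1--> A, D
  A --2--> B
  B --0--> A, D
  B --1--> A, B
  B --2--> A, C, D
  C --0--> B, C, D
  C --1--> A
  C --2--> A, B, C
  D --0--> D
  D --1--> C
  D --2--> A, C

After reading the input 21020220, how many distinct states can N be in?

Start: {A}
read 2: {B}
read 1: {A, B}
read 0: {A, C, D}
read 2: {A, B, C}
read 0: {A, B, C, D}
read 2: {A, B, C, D}
read 2: {A, B, C, D}
read 0: {A, B, C, D}
Final reachable set {A, B, C, D} has 4 states.

4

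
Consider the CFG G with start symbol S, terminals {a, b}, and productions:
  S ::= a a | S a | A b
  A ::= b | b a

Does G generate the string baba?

yes

S ⇒ Sa ⇒ Aba ⇒ baba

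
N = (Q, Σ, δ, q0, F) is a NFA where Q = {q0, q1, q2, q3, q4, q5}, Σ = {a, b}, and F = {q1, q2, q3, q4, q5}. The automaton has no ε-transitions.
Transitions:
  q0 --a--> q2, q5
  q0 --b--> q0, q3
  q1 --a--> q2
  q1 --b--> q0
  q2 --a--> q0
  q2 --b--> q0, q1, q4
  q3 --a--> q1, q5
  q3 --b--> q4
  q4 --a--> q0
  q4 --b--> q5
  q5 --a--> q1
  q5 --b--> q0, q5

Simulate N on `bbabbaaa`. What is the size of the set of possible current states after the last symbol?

4

Start: {q0}
read b: {q0, q3}
read b: {q0, q3, q4}
read a: {q0, q1, q2, q5}
read b: {q0, q1, q3, q4, q5}
read b: {q0, q3, q4, q5}
read a: {q0, q1, q2, q5}
read a: {q0, q1, q2, q5}
read a: {q0, q1, q2, q5}
Final reachable set {q0, q1, q2, q5} has 4 states.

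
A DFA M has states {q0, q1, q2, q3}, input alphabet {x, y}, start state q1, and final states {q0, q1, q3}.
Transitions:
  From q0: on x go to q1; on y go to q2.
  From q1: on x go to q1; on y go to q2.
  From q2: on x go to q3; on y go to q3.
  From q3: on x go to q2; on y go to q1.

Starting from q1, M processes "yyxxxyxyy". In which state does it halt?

q1 --y--> q2
q2 --y--> q3
q3 --x--> q2
q2 --x--> q3
q3 --x--> q2
q2 --y--> q3
q3 --x--> q2
q2 --y--> q3
q3 --y--> q1

q1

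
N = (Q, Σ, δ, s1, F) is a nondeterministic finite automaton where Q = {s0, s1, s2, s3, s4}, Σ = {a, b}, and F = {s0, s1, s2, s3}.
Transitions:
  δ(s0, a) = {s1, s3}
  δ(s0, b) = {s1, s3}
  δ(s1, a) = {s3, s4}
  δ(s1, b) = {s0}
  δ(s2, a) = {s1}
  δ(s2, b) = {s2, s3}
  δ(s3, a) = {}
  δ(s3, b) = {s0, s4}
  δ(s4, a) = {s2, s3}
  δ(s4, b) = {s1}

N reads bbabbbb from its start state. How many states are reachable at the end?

4

Start: {s1}
read b: {s0}
read b: {s1, s3}
read a: {s3, s4}
read b: {s0, s1, s4}
read b: {s0, s1, s3}
read b: {s0, s1, s3, s4}
read b: {s0, s1, s3, s4}
Final reachable set {s0, s1, s3, s4} has 4 states.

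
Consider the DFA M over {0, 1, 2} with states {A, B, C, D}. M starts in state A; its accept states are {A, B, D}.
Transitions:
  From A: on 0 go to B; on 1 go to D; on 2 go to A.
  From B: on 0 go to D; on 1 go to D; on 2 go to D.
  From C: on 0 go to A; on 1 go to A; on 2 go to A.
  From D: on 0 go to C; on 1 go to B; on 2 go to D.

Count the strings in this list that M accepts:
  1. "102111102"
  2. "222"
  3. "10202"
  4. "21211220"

3

"102111102": accepted
"222": accepted
"10202": accepted
"21211220": rejected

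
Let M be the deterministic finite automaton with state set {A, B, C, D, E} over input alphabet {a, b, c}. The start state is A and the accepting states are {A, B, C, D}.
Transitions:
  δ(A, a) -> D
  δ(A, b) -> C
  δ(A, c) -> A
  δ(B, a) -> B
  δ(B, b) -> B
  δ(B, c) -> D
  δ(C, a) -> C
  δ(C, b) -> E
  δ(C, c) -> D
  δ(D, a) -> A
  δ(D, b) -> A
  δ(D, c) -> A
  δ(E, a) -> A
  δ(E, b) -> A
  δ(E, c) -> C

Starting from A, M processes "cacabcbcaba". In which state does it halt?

A --c--> A
A --a--> D
D --c--> A
A --a--> D
D --b--> A
A --c--> A
A --b--> C
C --c--> D
D --a--> A
A --b--> C
C --a--> C

C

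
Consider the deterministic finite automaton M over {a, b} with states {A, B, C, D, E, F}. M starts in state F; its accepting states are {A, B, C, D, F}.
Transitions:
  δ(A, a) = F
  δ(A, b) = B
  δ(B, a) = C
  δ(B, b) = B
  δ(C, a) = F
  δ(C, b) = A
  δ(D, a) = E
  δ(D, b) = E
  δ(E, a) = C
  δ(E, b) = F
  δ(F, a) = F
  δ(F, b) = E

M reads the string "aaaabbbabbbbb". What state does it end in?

B

F --a--> F
F --a--> F
F --a--> F
F --a--> F
F --b--> E
E --b--> F
F --b--> E
E --a--> C
C --b--> A
A --b--> B
B --b--> B
B --b--> B
B --b--> B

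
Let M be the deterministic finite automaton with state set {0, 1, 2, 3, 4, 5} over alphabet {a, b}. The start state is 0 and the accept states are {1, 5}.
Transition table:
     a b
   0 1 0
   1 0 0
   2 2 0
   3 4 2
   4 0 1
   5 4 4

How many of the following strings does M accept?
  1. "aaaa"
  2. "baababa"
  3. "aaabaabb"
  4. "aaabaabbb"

"aaaa": rejected
"baababa": accepted
"aaabaabb": rejected
"aaabaabbb": rejected

1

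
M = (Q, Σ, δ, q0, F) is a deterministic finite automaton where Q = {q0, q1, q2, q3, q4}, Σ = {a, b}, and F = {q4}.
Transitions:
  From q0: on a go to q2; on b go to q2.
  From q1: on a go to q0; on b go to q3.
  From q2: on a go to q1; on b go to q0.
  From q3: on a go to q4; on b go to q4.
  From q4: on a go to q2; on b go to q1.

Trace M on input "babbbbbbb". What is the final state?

q3

q0 --b--> q2
q2 --a--> q1
q1 --b--> q3
q3 --b--> q4
q4 --b--> q1
q1 --b--> q3
q3 --b--> q4
q4 --b--> q1
q1 --b--> q3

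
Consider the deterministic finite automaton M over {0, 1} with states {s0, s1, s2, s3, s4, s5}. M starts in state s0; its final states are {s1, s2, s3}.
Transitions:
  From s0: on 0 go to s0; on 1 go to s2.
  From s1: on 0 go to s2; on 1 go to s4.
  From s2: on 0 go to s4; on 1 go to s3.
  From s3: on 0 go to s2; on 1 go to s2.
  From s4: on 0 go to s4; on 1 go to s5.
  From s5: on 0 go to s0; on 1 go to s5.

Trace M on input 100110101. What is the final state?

s5

s0 --1--> s2
s2 --0--> s4
s4 --0--> s4
s4 --1--> s5
s5 --1--> s5
s5 --0--> s0
s0 --1--> s2
s2 --0--> s4
s4 --1--> s5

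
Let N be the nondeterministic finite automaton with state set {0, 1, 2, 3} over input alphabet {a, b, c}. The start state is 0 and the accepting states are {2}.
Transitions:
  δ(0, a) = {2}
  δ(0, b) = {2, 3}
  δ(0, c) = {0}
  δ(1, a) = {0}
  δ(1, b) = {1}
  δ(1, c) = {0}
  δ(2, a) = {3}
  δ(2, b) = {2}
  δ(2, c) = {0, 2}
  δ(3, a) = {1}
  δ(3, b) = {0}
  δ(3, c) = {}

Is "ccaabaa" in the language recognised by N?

rejected

Start: {0}
read c: {0}
read c: {0}
read a: {2}
read a: {3}
read b: {0}
read a: {2}
read a: {3}
Reachable ∩ accepting = {} — empty.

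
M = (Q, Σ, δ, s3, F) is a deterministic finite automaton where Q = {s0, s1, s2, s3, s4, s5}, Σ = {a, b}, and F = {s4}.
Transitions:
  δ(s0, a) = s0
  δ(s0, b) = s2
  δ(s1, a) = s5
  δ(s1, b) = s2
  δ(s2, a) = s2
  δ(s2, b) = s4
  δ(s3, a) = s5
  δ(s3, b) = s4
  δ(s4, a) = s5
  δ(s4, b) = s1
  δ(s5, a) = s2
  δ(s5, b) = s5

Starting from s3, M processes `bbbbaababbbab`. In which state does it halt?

s4

s3 --b--> s4
s4 --b--> s1
s1 --b--> s2
s2 --b--> s4
s4 --a--> s5
s5 --a--> s2
s2 --b--> s4
s4 --a--> s5
s5 --b--> s5
s5 --b--> s5
s5 --b--> s5
s5 --a--> s2
s2 --b--> s4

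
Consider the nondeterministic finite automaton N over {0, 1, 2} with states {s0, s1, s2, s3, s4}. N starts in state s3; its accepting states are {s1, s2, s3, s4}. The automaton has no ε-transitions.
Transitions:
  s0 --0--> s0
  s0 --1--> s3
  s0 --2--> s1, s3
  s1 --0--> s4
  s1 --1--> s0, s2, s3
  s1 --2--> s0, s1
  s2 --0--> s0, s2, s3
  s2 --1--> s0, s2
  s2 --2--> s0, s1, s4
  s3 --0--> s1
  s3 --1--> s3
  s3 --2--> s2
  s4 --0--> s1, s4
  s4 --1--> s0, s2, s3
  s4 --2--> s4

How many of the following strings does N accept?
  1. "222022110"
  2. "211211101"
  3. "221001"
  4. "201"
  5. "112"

"222022110": accepted
"211211101": accepted
"221001": accepted
"201": accepted
"112": accepted

5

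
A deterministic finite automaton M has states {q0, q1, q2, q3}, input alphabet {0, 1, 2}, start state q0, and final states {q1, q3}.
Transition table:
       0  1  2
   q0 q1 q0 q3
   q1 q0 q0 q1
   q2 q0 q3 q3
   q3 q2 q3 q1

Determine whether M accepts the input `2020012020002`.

q0 --2--> q3
q3 --0--> q2
q2 --2--> q3
q3 --0--> q2
q2 --0--> q0
q0 --1--> q0
q0 --2--> q3
q3 --0--> q2
q2 --2--> q3
q3 --0--> q2
q2 --0--> q0
q0 --0--> q1
q1 --2--> q1
End in state q1, which is an accepting state.

accepted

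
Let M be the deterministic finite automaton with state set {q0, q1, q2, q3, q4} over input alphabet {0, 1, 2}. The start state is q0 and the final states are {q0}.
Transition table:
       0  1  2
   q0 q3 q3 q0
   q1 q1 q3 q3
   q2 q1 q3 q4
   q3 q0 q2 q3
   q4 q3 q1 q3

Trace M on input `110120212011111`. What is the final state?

q3

q0 --1--> q3
q3 --1--> q2
q2 --0--> q1
q1 --1--> q3
q3 --2--> q3
q3 --0--> q0
q0 --2--> q0
q0 --1--> q3
q3 --2--> q3
q3 --0--> q0
q0 --1--> q3
q3 --1--> q2
q2 --1--> q3
q3 --1--> q2
q2 --1--> q3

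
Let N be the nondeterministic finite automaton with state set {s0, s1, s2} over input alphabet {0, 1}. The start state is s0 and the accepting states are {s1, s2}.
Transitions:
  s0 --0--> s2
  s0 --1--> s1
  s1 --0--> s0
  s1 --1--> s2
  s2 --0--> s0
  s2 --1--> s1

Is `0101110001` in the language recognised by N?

Start: {s0}
read 0: {s2}
read 1: {s1}
read 0: {s0}
read 1: {s1}
read 1: {s2}
read 1: {s1}
read 0: {s0}
read 0: {s2}
read 0: {s0}
read 1: {s1}
Reachable ∩ accepting = {s1} — nonempty.

accepted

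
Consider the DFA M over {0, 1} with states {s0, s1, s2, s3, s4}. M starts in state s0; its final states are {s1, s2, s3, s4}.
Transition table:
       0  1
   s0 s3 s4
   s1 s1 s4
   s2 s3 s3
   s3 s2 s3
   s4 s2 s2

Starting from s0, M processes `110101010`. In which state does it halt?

s0 --1--> s4
s4 --1--> s2
s2 --0--> s3
s3 --1--> s3
s3 --0--> s2
s2 --1--> s3
s3 --0--> s2
s2 --1--> s3
s3 --0--> s2

s2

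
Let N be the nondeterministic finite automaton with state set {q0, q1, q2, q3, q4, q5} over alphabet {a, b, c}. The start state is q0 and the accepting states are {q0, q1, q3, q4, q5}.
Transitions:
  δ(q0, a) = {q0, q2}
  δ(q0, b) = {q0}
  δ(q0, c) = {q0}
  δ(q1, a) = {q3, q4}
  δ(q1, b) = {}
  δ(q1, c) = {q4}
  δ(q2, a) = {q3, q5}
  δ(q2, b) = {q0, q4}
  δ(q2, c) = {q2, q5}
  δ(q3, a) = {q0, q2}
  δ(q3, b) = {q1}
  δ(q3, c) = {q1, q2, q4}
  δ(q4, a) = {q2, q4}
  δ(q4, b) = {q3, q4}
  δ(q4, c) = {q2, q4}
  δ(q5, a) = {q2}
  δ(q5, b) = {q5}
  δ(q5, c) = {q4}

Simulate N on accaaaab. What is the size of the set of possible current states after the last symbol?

Start: {q0}
read a: {q0, q2}
read c: {q0, q2, q5}
read c: {q0, q2, q4, q5}
read a: {q0, q2, q3, q4, q5}
read a: {q0, q2, q3, q4, q5}
read a: {q0, q2, q3, q4, q5}
read a: {q0, q2, q3, q4, q5}
read b: {q0, q1, q3, q4, q5}
Final reachable set {q0, q1, q3, q4, q5} has 5 states.

5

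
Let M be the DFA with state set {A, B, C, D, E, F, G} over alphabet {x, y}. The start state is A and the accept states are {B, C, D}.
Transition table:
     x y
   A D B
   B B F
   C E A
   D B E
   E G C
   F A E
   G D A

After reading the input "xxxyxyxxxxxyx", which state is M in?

A

A --x--> D
D --x--> B
B --x--> B
B --y--> F
F --x--> A
A --y--> B
B --x--> B
B --x--> B
B --x--> B
B --x--> B
B --x--> B
B --y--> F
F --x--> A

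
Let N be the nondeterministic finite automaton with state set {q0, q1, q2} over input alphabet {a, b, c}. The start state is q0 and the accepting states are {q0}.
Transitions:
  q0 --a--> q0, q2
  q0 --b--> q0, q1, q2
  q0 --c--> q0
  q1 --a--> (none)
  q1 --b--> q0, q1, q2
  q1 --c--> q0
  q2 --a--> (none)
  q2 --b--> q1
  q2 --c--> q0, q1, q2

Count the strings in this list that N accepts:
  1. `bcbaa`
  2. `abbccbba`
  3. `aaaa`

3

`bcbaa`: accepted
`abbccbba`: accepted
`aaaa`: accepted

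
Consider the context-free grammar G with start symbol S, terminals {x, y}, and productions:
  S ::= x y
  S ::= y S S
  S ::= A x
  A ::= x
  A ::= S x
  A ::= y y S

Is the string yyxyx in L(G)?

S ⇒ Ax ⇒ yySx ⇒ yyxyx

yes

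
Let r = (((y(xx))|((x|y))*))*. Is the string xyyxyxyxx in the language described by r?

yes

Split into 9 pieces x · y · y · x · y · x · y · x · x; each matches ((y(xx))|((x|y))*).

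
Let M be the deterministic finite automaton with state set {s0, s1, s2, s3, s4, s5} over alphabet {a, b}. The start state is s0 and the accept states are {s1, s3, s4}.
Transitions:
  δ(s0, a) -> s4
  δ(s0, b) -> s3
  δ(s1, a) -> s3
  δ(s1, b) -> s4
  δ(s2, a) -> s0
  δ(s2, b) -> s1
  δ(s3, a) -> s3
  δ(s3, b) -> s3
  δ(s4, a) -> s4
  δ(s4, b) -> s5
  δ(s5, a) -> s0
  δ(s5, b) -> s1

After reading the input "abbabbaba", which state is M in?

s3

s0 --a--> s4
s4 --b--> s5
s5 --b--> s1
s1 --a--> s3
s3 --b--> s3
s3 --b--> s3
s3 --a--> s3
s3 --b--> s3
s3 --a--> s3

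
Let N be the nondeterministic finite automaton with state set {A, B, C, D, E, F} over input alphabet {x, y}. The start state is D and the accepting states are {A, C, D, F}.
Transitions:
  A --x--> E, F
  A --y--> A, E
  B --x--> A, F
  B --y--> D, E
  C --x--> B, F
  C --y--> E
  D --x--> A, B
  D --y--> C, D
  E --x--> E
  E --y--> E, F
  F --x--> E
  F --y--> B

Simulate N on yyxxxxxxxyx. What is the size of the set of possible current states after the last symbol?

1

Start: {D}
read y: {C, D}
read y: {C, D, E}
read x: {A, B, E, F}
read x: {A, E, F}
read x: {E, F}
read x: {E}
read x: {E}
read x: {E}
read x: {E}
read y: {E, F}
read x: {E}
Final reachable set {E} has 1 state.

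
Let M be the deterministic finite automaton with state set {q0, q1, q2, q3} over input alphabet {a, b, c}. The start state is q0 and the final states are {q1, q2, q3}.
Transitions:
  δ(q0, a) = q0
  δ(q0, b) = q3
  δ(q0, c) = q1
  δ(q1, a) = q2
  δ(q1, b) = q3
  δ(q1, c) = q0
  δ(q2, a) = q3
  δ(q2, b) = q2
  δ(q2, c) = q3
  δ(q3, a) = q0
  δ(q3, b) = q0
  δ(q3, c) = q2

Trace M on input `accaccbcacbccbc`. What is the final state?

q3

q0 --a--> q0
q0 --c--> q1
q1 --c--> q0
q0 --a--> q0
q0 --c--> q1
q1 --c--> q0
q0 --b--> q3
q3 --c--> q2
q2 --a--> q3
q3 --c--> q2
q2 --b--> q2
q2 --c--> q3
q3 --c--> q2
q2 --b--> q2
q2 --c--> q3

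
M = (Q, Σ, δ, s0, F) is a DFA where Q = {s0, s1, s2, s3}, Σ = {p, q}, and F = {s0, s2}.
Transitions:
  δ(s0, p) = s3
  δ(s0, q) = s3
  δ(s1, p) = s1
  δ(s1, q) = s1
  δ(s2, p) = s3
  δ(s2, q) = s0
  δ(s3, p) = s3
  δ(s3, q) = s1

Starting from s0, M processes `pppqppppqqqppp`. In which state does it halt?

s1

s0 --p--> s3
s3 --p--> s3
s3 --p--> s3
s3 --q--> s1
s1 --p--> s1
s1 --p--> s1
s1 --p--> s1
s1 --p--> s1
s1 --q--> s1
s1 --q--> s1
s1 --q--> s1
s1 --p--> s1
s1 --p--> s1
s1 --p--> s1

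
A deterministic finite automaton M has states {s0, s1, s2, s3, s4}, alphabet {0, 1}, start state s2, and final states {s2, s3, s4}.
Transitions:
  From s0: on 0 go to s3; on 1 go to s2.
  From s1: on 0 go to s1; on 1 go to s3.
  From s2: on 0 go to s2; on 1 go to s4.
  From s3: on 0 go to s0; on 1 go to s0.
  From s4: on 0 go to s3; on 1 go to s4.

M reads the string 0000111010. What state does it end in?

s3

s2 --0--> s2
s2 --0--> s2
s2 --0--> s2
s2 --0--> s2
s2 --1--> s4
s4 --1--> s4
s4 --1--> s4
s4 --0--> s3
s3 --1--> s0
s0 --0--> s3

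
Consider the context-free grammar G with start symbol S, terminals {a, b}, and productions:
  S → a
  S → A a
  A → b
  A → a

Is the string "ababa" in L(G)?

no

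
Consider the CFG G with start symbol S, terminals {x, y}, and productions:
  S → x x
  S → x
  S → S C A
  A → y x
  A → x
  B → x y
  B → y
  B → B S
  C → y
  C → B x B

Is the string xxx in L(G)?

no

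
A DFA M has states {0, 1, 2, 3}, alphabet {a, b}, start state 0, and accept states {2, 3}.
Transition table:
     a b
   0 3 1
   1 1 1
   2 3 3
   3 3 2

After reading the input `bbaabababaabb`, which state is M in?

1

0 --b--> 1
1 --b--> 1
1 --a--> 1
1 --a--> 1
1 --b--> 1
1 --a--> 1
1 --b--> 1
1 --a--> 1
1 --b--> 1
1 --a--> 1
1 --a--> 1
1 --b--> 1
1 --b--> 1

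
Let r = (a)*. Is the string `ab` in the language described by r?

ab cannot be split into zero or more pieces each matching a.

no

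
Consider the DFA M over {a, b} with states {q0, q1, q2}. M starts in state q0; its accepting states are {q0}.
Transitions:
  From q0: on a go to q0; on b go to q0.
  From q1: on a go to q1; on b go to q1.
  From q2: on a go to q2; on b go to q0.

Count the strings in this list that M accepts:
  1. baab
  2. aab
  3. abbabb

baab: accepted
aab: accepted
abbabb: accepted

3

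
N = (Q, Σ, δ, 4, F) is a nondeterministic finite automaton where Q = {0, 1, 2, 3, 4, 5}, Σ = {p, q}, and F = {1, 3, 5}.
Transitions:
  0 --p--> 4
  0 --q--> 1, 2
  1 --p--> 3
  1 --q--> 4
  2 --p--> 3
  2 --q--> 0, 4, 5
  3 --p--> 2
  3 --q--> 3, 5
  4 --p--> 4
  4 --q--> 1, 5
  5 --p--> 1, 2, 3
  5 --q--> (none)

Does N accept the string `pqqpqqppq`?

Start: {4}
read p: {4}
read q: {1, 5}
read q: {4}
read p: {4}
read q: {1, 5}
read q: {4}
read p: {4}
read p: {4}
read q: {1, 5}
Reachable ∩ accepting = {1, 5} — nonempty.

accepted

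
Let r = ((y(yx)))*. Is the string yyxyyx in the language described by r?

yes

Split into 2 pieces yyx · yyx; each matches (y(yx)).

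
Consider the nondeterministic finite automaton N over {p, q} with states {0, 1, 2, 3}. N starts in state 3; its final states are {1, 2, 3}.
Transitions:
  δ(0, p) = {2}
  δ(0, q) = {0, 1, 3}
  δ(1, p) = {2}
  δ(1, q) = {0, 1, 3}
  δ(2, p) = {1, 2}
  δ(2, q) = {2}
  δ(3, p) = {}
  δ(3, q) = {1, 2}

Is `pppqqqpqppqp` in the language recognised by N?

Start: {3}
read p: {}
The reachable set is empty and stays empty for the remaining 11 symbols.
Reachable ∩ accepting = {} — empty.

rejected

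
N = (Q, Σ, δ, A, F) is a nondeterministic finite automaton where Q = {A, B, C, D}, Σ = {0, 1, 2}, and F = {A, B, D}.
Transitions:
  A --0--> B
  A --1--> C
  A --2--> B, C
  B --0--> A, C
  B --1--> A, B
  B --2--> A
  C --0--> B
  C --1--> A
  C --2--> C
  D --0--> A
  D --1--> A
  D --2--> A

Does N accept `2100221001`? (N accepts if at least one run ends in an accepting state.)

accepted

Start: {A}
read 2: {B, C}
read 1: {A, B}
read 0: {A, B, C}
read 0: {A, B, C}
read 2: {A, B, C}
read 2: {A, B, C}
read 1: {A, B, C}
read 0: {A, B, C}
read 0: {A, B, C}
read 1: {A, B, C}
Reachable ∩ accepting = {A, B} — nonempty.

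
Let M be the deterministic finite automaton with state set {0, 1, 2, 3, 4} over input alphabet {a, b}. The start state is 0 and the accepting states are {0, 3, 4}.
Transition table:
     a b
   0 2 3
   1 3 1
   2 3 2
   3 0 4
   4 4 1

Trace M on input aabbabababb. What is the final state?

1

0 --a--> 2
2 --a--> 3
3 --b--> 4
4 --b--> 1
1 --a--> 3
3 --b--> 4
4 --a--> 4
4 --b--> 1
1 --a--> 3
3 --b--> 4
4 --b--> 1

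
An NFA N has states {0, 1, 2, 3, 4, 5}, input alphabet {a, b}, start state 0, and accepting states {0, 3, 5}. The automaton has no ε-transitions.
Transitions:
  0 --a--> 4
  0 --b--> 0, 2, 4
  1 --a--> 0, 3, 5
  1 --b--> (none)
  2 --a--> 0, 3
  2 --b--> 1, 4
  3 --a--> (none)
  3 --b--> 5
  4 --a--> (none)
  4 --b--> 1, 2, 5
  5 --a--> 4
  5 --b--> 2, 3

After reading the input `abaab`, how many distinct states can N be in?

Start: {0}
read a: {4}
read b: {1, 2, 5}
read a: {0, 3, 4, 5}
read a: {4}
read b: {1, 2, 5}
Final reachable set {1, 2, 5} has 3 states.

3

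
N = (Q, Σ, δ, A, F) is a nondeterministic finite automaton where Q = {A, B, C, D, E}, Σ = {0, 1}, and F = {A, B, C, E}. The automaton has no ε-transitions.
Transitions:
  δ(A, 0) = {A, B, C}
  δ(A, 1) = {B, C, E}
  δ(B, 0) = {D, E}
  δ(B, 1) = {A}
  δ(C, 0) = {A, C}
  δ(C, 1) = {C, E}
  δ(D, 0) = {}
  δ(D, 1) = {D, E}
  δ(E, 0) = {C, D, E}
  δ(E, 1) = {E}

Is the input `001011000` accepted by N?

accepted

Start: {A}
read 0: {A, B, C}
read 0: {A, B, C, D, E}
read 1: {A, B, C, D, E}
read 0: {A, B, C, D, E}
read 1: {A, B, C, D, E}
read 1: {A, B, C, D, E}
read 0: {A, B, C, D, E}
read 0: {A, B, C, D, E}
read 0: {A, B, C, D, E}
Reachable ∩ accepting = {A, B, C, E} — nonempty.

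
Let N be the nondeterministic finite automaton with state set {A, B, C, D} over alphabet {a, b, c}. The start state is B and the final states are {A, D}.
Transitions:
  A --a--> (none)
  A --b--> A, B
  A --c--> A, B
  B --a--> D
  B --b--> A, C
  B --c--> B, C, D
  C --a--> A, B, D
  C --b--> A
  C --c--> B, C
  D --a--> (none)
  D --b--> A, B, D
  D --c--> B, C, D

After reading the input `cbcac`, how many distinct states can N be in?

Start: {B}
read c: {B, C, D}
read b: {A, B, C, D}
read c: {A, B, C, D}
read a: {A, B, D}
read c: {A, B, C, D}
Final reachable set {A, B, C, D} has 4 states.

4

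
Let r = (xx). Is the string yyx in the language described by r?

no

No split of yyx into u·v has x matching u and x matching v.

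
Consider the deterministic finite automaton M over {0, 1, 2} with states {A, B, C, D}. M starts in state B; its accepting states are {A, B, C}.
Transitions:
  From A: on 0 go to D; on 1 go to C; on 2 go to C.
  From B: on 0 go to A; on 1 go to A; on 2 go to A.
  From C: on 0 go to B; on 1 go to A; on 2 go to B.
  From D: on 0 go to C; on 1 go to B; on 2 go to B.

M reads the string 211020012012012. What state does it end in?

A

B --2--> A
A --1--> C
C --1--> A
A --0--> D
D --2--> B
B --0--> A
A --0--> D
D --1--> B
B --2--> A
A --0--> D
D --1--> B
B --2--> A
A --0--> D
D --1--> B
B --2--> A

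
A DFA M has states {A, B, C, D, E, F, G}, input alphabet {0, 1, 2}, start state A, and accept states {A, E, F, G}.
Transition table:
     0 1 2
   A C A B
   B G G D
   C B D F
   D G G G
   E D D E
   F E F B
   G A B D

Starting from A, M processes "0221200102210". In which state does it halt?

A

A --0--> C
C --2--> F
F --2--> B
B --1--> G
G --2--> D
D --0--> G
G --0--> A
A --1--> A
A --0--> C
C --2--> F
F --2--> B
B --1--> G
G --0--> A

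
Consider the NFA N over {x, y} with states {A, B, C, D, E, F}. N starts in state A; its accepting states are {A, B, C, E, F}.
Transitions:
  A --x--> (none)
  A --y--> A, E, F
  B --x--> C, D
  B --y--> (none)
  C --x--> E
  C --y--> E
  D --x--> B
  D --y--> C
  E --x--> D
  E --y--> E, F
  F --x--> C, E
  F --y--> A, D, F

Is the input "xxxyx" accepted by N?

rejected

Start: {A}
read x: {}
The reachable set is empty and stays empty for the remaining 4 symbols.
Reachable ∩ accepting = {} — empty.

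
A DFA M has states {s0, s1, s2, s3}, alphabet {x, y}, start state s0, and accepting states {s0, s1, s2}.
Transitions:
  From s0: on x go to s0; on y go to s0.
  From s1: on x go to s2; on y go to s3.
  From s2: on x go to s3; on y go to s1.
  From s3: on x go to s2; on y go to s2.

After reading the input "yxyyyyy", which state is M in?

s0 --y--> s0
s0 --x--> s0
s0 --y--> s0
s0 --y--> s0
s0 --y--> s0
s0 --y--> s0
s0 --y--> s0

s0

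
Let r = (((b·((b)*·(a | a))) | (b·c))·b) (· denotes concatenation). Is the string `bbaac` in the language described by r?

no

No split of bbaac into u·v has ((b·((b)*·(a|a)))|(b·c)) matching u and b matching v.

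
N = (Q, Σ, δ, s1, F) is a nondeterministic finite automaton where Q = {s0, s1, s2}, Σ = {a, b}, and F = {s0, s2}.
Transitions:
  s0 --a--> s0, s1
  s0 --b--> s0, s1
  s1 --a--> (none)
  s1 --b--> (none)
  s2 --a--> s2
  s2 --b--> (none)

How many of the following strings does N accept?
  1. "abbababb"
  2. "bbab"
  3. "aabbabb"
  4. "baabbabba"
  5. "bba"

0

"abbababb": rejected
"bbab": rejected
"aabbabb": rejected
"baabbabba": rejected
"bba": rejected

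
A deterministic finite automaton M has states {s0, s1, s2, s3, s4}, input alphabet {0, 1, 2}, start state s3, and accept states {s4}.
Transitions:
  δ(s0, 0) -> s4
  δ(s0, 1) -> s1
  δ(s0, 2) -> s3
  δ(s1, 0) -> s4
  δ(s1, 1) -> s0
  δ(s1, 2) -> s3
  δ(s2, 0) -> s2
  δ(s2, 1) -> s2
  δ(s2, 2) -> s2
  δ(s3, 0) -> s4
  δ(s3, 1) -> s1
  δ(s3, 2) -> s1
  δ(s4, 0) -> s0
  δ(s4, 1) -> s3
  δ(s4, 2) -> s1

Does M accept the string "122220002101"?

rejected

s3 --1--> s1
s1 --2--> s3
s3 --2--> s1
s1 --2--> s3
s3 --2--> s1
s1 --0--> s4
s4 --0--> s0
s0 --0--> s4
s4 --2--> s1
s1 --1--> s0
s0 --0--> s4
s4 --1--> s3
End in state s3, which is not an accepting state.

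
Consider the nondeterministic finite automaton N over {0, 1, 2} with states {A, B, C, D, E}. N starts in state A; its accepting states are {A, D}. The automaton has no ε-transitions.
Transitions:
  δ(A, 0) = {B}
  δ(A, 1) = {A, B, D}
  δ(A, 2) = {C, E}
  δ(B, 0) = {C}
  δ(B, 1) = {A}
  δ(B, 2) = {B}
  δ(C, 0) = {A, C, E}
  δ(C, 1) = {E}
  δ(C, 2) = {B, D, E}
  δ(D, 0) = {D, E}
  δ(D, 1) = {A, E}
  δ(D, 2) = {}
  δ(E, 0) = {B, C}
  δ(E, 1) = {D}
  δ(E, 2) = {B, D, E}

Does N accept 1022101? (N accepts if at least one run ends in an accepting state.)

Start: {A}
read 1: {A, B, D}
read 0: {B, C, D, E}
read 2: {B, D, E}
read 2: {B, D, E}
read 1: {A, D, E}
read 0: {B, C, D, E}
read 1: {A, D, E}
Reachable ∩ accepting = {A, D} — nonempty.

accepted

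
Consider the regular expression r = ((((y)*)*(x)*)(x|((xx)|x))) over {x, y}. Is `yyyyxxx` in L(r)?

yes

Split as yyyyx·xx: (((y)*)*(x)*) matches yyyyx and (x|((xx)|x)) matches xx.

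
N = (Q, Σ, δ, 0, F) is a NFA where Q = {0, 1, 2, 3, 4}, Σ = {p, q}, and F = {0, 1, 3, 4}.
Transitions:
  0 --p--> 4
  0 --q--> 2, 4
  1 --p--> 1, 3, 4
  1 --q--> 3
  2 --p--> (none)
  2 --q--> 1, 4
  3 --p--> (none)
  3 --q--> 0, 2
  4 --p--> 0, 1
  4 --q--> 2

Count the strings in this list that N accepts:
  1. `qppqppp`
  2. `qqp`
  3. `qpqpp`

3

`qppqppp`: accepted
`qqp`: accepted
`qpqpp`: accepted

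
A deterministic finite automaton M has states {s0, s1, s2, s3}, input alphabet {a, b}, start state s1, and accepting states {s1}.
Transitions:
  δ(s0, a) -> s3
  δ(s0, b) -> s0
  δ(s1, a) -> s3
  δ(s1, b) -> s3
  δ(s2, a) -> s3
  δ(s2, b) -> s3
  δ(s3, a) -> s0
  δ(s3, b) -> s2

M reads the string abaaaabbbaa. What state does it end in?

s1 --a--> s3
s3 --b--> s2
s2 --a--> s3
s3 --a--> s0
s0 --a--> s3
s3 --a--> s0
s0 --b--> s0
s0 --b--> s0
s0 --b--> s0
s0 --a--> s3
s3 --a--> s0

s0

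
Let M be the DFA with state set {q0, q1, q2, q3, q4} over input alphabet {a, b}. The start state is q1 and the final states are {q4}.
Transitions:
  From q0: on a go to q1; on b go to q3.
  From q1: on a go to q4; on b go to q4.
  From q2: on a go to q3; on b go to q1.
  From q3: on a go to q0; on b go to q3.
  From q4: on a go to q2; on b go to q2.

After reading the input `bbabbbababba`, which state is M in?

q1 --b--> q4
q4 --b--> q2
q2 --a--> q3
q3 --b--> q3
q3 --b--> q3
q3 --b--> q3
q3 --a--> q0
q0 --b--> q3
q3 --a--> q0
q0 --b--> q3
q3 --b--> q3
q3 --a--> q0

q0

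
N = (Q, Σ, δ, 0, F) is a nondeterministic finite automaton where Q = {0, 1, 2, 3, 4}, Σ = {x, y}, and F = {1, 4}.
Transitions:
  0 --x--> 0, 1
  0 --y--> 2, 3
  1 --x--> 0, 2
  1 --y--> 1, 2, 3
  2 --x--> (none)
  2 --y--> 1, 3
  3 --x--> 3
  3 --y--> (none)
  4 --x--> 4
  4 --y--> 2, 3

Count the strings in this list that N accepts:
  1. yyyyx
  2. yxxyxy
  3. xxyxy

1

yyyyx: rejected
yxxyxy: rejected
xxyxy: accepted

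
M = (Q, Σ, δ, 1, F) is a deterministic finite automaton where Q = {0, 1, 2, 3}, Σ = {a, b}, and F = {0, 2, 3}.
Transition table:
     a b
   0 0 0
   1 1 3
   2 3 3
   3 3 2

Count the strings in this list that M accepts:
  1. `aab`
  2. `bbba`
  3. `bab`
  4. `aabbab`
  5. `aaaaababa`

`aab`: accepted
`bbba`: accepted
`bab`: accepted
`aabbab`: accepted
`aaaaababa`: accepted

5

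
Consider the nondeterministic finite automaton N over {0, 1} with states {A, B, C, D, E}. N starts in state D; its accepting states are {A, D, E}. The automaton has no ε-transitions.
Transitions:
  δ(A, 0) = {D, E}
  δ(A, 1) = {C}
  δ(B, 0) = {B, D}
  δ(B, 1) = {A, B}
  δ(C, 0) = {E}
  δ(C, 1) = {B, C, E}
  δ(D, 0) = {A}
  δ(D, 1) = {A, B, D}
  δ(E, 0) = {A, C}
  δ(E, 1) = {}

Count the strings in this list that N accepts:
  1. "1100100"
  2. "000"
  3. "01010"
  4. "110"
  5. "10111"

4

"1100100": accepted
"000": accepted
"01010": rejected
"110": accepted
"10111": accepted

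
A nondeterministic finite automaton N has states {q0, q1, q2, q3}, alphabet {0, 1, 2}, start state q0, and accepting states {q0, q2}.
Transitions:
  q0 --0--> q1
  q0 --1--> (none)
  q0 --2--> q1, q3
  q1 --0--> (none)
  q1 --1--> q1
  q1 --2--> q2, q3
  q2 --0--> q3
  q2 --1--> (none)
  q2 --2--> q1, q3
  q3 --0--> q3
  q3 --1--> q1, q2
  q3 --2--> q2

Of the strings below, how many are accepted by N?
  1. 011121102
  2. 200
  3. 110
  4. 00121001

0

011121102: rejected
200: rejected
110: rejected
00121001: rejected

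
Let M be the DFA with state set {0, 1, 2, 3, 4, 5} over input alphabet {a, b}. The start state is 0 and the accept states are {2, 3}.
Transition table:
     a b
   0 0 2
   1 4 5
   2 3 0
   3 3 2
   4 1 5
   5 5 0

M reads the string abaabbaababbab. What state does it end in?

2

0 --a--> 0
0 --b--> 2
2 --a--> 3
3 --a--> 3
3 --b--> 2
2 --b--> 0
0 --a--> 0
0 --a--> 0
0 --b--> 2
2 --a--> 3
3 --b--> 2
2 --b--> 0
0 --a--> 0
0 --b--> 2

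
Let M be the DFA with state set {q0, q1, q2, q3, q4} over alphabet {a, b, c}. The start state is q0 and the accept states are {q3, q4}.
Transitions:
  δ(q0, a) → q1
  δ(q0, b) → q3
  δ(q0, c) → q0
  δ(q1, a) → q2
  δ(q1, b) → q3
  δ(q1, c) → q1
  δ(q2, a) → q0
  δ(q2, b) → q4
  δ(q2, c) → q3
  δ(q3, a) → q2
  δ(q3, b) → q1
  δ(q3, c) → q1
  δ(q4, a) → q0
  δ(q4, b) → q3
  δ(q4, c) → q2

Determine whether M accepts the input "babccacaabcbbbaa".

q0 --b--> q3
q3 --a--> q2
q2 --b--> q4
q4 --c--> q2
q2 --c--> q3
q3 --a--> q2
q2 --c--> q3
q3 --a--> q2
q2 --a--> q0
q0 --b--> q3
q3 --c--> q1
q1 --b--> q3
q3 --b--> q1
q1 --b--> q3
q3 --a--> q2
q2 --a--> q0
End in state q0, which is not an accepting state.

rejected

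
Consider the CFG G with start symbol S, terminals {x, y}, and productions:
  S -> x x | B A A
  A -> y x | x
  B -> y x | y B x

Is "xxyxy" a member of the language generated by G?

no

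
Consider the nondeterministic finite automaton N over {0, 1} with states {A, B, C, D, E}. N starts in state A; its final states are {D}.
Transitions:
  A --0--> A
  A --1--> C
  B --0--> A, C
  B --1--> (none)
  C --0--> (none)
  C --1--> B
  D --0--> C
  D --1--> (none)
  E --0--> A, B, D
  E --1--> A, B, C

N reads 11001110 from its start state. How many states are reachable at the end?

0

Start: {A}
read 1: {C}
read 1: {B}
read 0: {A, C}
read 0: {A}
read 1: {C}
read 1: {B}
read 1: {}
The reachable set is empty and stays empty for the remaining 1 symbol.
Final reachable set {} has 0 states.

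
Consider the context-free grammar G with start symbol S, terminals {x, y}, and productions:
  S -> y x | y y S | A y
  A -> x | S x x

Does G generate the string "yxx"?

no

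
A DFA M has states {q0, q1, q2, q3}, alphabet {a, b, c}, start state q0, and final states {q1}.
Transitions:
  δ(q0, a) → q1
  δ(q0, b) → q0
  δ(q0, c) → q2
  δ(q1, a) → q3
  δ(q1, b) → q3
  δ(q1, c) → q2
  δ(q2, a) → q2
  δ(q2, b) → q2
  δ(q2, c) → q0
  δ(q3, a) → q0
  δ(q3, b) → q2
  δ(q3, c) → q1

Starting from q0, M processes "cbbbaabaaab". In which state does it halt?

q0 --c--> q2
q2 --b--> q2
q2 --b--> q2
q2 --b--> q2
q2 --a--> q2
q2 --a--> q2
q2 --b--> q2
q2 --a--> q2
q2 --a--> q2
q2 --a--> q2
q2 --b--> q2

q2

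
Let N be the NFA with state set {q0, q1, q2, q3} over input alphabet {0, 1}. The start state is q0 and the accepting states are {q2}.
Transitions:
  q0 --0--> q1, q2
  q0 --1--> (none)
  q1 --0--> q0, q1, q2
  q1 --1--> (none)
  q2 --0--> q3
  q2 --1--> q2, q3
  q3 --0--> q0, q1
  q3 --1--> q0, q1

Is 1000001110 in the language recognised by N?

Start: {q0}
read 1: {}
The reachable set is empty and stays empty for the remaining 9 symbols.
Reachable ∩ accepting = {} — empty.

rejected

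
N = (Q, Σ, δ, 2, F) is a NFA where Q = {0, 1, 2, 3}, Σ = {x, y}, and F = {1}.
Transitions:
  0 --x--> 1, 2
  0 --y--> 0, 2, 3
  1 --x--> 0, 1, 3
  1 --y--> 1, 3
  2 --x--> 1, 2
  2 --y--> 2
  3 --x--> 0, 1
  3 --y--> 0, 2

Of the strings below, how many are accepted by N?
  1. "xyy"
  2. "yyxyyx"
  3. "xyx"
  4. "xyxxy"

4

"xyy": accepted
"yyxyyx": accepted
"xyx": accepted
"xyxxy": accepted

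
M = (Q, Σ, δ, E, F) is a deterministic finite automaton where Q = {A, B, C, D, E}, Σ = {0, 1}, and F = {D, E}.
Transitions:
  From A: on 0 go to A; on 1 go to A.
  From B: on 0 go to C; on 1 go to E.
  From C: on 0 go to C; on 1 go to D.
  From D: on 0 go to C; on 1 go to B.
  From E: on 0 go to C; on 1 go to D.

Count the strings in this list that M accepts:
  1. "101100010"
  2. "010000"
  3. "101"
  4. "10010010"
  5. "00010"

1

"101100010": rejected
"010000": rejected
"101": accepted
"10010010": rejected
"00010": rejected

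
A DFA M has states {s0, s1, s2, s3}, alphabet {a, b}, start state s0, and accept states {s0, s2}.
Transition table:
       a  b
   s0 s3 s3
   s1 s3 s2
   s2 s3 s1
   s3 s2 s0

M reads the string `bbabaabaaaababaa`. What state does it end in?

s2

s0 --b--> s3
s3 --b--> s0
s0 --a--> s3
s3 --b--> s0
s0 --a--> s3
s3 --a--> s2
s2 --b--> s1
s1 --a--> s3
s3 --a--> s2
s2 --a--> s3
s3 --a--> s2
s2 --b--> s1
s1 --a--> s3
s3 --b--> s0
s0 --a--> s3
s3 --a--> s2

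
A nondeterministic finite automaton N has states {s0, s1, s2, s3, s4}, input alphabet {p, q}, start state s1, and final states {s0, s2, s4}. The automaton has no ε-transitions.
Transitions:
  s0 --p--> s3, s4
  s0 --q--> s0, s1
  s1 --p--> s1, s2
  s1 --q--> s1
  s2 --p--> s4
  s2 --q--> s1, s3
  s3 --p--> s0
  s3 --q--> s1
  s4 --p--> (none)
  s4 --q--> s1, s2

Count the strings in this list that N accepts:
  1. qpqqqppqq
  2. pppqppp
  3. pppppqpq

qpqqqppqq: rejected
pppqppp: accepted
pppppqpq: accepted

2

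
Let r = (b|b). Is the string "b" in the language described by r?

The left alternative b matches b.

yes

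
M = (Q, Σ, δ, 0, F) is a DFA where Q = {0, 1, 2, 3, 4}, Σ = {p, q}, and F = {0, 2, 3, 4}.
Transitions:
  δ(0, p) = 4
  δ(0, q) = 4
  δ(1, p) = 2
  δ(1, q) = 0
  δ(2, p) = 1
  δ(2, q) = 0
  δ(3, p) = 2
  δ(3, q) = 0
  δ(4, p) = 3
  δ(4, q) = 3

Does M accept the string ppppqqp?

0 --p--> 4
4 --p--> 3
3 --p--> 2
2 --p--> 1
1 --q--> 0
0 --q--> 4
4 --p--> 3
End in state 3, which is an accepting state.

accepted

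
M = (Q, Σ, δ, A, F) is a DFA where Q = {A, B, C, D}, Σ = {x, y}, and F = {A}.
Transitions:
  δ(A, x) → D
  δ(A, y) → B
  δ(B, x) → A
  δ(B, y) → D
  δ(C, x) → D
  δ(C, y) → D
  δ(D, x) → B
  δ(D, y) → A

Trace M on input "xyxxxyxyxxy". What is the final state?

A --x--> D
D --y--> A
A --x--> D
D --x--> B
B --x--> A
A --y--> B
B --x--> A
A --y--> B
B --x--> A
A --x--> D
D --y--> A

A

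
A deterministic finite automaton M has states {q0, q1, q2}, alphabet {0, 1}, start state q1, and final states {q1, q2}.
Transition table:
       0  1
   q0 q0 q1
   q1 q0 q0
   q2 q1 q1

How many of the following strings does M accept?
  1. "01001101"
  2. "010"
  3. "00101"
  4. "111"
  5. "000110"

"01001101": accepted
"010": rejected
"00101": accepted
"111": rejected
"000110": rejected

2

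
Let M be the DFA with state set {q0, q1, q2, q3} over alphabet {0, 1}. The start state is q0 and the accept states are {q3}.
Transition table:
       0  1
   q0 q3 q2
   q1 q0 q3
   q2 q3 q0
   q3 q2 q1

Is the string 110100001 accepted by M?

rejected

q0 --1--> q2
q2 --1--> q0
q0 --0--> q3
q3 --1--> q1
q1 --0--> q0
q0 --0--> q3
q3 --0--> q2
q2 --0--> q3
q3 --1--> q1
End in state q1, which is not an accepting state.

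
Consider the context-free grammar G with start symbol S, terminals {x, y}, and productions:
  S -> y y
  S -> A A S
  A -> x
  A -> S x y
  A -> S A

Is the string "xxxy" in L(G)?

no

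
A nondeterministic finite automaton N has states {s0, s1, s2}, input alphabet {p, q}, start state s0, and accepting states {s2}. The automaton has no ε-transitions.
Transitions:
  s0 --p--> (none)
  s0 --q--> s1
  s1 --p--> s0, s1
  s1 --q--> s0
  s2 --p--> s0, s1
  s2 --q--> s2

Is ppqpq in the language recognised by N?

Start: {s0}
read p: {}
The reachable set is empty and stays empty for the remaining 4 symbols.
Reachable ∩ accepting = {} — empty.

rejected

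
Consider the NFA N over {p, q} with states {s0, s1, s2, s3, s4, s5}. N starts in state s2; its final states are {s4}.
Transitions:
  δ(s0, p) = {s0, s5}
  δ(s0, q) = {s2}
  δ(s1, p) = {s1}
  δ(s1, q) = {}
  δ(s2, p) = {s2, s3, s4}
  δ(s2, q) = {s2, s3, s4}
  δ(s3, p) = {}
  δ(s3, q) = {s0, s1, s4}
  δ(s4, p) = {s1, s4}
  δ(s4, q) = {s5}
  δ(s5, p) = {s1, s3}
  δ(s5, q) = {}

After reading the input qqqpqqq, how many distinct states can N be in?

Start: {s2}
read q: {s2, s3, s4}
read q: {s0, s1, s2, s3, s4, s5}
read q: {s0, s1, s2, s3, s4, s5}
read p: {s0, s1, s2, s3, s4, s5}
read q: {s0, s1, s2, s3, s4, s5}
read q: {s0, s1, s2, s3, s4, s5}
read q: {s0, s1, s2, s3, s4, s5}
Final reachable set {s0, s1, s2, s3, s4, s5} has 6 states.

6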